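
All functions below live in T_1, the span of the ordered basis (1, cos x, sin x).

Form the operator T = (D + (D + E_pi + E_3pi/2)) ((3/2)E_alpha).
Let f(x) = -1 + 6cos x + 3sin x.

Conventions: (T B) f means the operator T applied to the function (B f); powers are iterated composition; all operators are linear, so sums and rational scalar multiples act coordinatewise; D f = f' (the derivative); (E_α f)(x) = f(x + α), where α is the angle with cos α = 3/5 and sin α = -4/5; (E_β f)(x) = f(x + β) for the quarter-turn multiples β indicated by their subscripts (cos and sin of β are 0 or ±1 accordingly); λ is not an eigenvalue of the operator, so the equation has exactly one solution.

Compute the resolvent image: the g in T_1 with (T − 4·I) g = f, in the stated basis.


write g with unknown coordinates in the stated basis and equate coefficients in (T − 4·I) g = f
solving from the highest basis element down gives g = 1 - (285/181)cos x + (15/181)sin x
check: T g = 3 - (54/181)cos x + (603/181)sin x
so T g − 4·g = -1 + 6cos x + 3sin x = f ✓

the result is g(x) = 1 - (285/181)cos x + (15/181)sin x


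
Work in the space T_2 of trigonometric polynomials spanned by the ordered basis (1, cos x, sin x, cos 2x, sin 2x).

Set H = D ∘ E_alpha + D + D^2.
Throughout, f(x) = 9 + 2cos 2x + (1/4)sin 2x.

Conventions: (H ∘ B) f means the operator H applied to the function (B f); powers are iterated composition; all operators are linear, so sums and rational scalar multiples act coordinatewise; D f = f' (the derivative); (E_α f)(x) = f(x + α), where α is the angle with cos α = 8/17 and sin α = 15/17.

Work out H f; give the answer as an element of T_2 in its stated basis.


E_alpha f = 9 - (262/289)cos 2x - (2081/1156)sin 2x
D E_alpha f = -(2081/578)cos 2x + (524/289)sin 2x
D f = (1/2)cos 2x - 4sin 2x
D f = (1/2)cos 2x - 4sin 2x
D D f = -8cos 2x - sin 2x
(D ∘ E_alpha + D + D^2) f = -(3208/289)cos 2x - (921/289)sin 2x

g(x) = -(3208/289)cos 2x - (921/289)sin 2x


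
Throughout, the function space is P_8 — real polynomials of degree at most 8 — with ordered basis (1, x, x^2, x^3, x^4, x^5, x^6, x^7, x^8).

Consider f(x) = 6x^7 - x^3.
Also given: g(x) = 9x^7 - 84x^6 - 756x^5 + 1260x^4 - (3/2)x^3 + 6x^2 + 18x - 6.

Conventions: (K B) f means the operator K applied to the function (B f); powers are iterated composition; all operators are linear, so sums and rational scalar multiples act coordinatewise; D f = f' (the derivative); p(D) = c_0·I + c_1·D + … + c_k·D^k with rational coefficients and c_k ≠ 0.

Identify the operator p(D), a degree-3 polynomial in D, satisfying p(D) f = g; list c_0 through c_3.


D^0 f = 6x^7 - x^3
D^1 f = 42x^6 - 3x^2
D^2 f = 252x^5 - 6x
D^3 f = 1260x^4 - 6
matching coefficients of g against c_0 f + c_1 Df + … from the top degree down determines the c_i
solution: c_0 = 3/2, c_1 = -2, c_2 = -3, c_3 = 1

p(D) = (3/2)·I − 2·D − 3·D^2 + D^3, i.e. c_0 = 3/2, c_1 = -2, c_2 = -3, c_3 = 1


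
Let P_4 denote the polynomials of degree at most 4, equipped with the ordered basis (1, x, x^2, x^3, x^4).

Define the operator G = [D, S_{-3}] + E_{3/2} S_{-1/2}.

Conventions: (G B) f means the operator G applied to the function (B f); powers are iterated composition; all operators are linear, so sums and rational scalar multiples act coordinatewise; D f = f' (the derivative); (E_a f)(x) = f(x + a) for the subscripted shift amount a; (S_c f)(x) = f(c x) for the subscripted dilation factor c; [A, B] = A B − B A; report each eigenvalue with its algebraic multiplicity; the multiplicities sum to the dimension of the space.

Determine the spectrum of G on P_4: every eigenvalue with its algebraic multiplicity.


image of 1: 1
image of x: -(1/2)x - 19/4
image of x^2: (1/4)x^2 + (99/4)x + 9/16
image of x^3: -(1/8)x^3 - (1737/16)x^2 - (27/32)x - 27/64
image of x^4: (1/16)x^4 + (3459/8)x^3 + (27/32)x^2 + (27/32)x + 81/256
the matrix is upper triangular; its diagonal is (1, -1/2, 1/4, -1/8, 1/16)
for a triangular matrix the eigenvalues are the diagonal entries, with algebraic multiplicity their repetition count

λ = -1/2 (multiplicity 1), λ = -1/8 (multiplicity 1), λ = 1/16 (multiplicity 1), λ = 1/4 (multiplicity 1), λ = 1 (multiplicity 1)


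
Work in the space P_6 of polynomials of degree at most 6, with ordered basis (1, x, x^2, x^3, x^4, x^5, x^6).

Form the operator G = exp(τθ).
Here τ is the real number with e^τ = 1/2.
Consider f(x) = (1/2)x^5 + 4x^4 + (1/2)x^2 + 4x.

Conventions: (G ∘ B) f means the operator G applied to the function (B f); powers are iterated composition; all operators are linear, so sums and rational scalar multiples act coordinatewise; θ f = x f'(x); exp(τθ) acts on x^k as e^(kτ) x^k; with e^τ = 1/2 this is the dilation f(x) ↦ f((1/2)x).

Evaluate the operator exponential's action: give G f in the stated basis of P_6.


exp(τθ) x^k = e^(kτ) x^k; with e^τ = 1/2 this sends x^k to (1/2)^k x^k
x ↦ 1/2 x
x^2 ↦ 1/4 x^2
x^4 ↦ 1/16 x^4
x^5 ↦ 1/32 x^5
applying this coordinatewise to f: exp(τθ) f = (1/64)x^5 + (1/4)x^4 + (1/8)x^2 + 2x

g(x) = (1/64)x^5 + (1/4)x^4 + (1/8)x^2 + 2x


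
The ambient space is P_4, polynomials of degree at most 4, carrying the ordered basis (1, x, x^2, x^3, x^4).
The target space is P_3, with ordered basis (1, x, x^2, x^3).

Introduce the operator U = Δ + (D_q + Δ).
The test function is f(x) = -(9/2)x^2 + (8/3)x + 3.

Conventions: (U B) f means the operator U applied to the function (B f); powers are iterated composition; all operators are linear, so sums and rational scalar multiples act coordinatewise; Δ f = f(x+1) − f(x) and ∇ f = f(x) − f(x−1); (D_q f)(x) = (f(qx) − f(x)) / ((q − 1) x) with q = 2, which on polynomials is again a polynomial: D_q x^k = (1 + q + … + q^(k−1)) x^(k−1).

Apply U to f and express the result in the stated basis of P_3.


Δ f = -9x - 11/6
D_q f = -(27/2)x + 8/3
Δ f = -9x - 11/6
(D_q + Δ) f = -(45/2)x + 5/6
(Δ + (D_q + Δ)) f = -(63/2)x - 1

g(x) = -(63/2)x - 1


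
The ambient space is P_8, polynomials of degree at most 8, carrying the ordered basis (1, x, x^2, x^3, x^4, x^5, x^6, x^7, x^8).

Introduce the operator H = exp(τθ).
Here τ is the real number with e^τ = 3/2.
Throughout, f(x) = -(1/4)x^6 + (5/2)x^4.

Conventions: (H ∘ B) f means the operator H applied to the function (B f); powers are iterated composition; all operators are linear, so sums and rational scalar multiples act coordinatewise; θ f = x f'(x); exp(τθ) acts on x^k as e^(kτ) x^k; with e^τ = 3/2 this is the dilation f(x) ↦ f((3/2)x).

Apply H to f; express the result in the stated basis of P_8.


the image equals g(x) = -(729/256)x^6 + (405/32)x^4

exp(τθ) x^k = e^(kτ) x^k; with e^τ = 3/2 this sends x^k to (3/2)^k x^k
x^4 ↦ 81/16 x^4
x^6 ↦ 729/64 x^6
applying this coordinatewise to f: exp(τθ) f = -(729/256)x^6 + (405/32)x^4


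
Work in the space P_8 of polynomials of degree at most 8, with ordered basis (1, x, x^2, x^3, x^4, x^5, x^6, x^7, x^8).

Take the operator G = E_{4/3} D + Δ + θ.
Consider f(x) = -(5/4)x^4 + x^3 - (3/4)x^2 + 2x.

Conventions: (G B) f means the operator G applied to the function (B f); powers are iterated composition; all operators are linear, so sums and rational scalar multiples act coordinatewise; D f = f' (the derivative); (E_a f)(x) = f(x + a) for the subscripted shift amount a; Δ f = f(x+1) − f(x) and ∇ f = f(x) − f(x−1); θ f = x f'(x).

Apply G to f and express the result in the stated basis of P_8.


g(x) = -5x^4 - 7x^3 - 23x^2 - (65/3)x - 149/27

D f = -5x^3 + 3x^2 - (3/2)x + 2
E_{4/3} D f = -5x^3 - 17x^2 - (121/6)x - 176/27
Δ f = -5x^3 - (9/2)x^2 - (7/2)x + 1
θ f = -5x^4 + 3x^3 - (3/2)x^2 + 2x
(E_{4/3} D + Δ + θ) f = -5x^4 - 7x^3 - 23x^2 - (65/3)x - 149/27


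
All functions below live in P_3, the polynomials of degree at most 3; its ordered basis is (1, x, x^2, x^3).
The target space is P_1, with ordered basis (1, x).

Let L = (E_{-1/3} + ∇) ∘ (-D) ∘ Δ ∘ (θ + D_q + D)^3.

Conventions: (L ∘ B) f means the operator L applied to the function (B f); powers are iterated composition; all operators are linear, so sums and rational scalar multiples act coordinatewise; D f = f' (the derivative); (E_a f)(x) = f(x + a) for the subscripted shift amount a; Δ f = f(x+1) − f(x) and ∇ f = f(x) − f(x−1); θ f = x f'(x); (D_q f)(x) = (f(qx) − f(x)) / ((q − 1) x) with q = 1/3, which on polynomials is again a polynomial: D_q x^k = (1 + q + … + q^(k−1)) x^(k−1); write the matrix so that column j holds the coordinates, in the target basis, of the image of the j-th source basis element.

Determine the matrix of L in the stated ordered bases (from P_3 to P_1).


the matrix is [[0, 0, -16, -3221/9]; [0, 0, 0, -162]] (rows listed top to bottom)

image of 1: 0
image of x: 0
image of x^2: -16
image of x^3: -162x - 3221/9
each image's coordinates form column j of the matrix


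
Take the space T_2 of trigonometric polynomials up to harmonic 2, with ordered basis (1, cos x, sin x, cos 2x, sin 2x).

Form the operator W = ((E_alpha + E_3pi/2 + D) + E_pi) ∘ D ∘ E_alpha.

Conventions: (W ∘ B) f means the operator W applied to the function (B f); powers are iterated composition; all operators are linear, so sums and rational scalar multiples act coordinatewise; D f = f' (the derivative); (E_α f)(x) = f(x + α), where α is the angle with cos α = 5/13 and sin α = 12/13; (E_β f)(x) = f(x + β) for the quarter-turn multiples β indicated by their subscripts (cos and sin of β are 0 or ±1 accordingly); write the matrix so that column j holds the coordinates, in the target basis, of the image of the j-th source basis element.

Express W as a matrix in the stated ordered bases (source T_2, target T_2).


the matrix is [[0, 0, 0, 0, 0]; [0, 36/169, -184/169, 0, 0]; [0, 184/169, 36/169, 0, 0]; [0, 0, 0, 137564/28561, -81598/28561]; [0, 0, 0, 81598/28561, 137564/28561]] (rows listed top to bottom)

image of 1: 0
image of cos x: (36/169)cos x + (184/169)sin x
image of sin x: -(184/169)cos x + (36/169)sin x
image of cos 2x: (137564/28561)cos 2x + (81598/28561)sin 2x
image of sin 2x: -(81598/28561)cos 2x + (137564/28561)sin 2x
each image's coordinates form column j of the matrix


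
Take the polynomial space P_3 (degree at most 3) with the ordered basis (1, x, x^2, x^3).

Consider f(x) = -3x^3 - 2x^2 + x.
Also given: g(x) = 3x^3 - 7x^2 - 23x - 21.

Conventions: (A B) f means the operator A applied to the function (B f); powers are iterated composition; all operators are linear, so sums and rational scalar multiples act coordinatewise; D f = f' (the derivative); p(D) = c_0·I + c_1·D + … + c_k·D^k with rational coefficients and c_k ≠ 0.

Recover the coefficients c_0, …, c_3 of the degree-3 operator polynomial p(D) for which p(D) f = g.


p(D) = -I + D + D^2 + D^3, i.e. c_0 = -1, c_1 = 1, c_2 = 1, c_3 = 1

D^0 f = -3x^3 - 2x^2 + x
D^1 f = -9x^2 - 4x + 1
D^2 f = -18x - 4
D^3 f = -18
matching coefficients of g against c_0 f + c_1 Df + … from the top degree down determines the c_i
solution: c_0 = -1, c_1 = 1, c_2 = 1, c_3 = 1


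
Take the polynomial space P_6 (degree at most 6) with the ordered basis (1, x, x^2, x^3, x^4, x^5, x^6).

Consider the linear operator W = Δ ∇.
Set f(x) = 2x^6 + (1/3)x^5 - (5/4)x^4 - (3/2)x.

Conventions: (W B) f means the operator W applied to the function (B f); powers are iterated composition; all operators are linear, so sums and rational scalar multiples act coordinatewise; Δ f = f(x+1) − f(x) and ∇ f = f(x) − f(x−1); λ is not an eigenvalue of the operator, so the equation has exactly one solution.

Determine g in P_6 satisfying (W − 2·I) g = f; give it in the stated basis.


write g with unknown coordinates in the stated basis and equate coefficients in (W − 2·I) g = f
solving from the highest basis element down gives g = -x^6 - (1/6)x^5 - (115/8)x^4 - (5/3)x^3 - (405/4)x^2 - (61/12)x - 933/8
check: W g = -30x^4 - (10/3)x^3 - (405/2)x^2 - (35/3)x - 933/4
so W g − 2·g = 2x^6 + (1/3)x^5 - (5/4)x^4 - (3/2)x = f ✓

the result is g(x) = -x^6 - (1/6)x^5 - (115/8)x^4 - (5/3)x^3 - (405/4)x^2 - (61/12)x - 933/8


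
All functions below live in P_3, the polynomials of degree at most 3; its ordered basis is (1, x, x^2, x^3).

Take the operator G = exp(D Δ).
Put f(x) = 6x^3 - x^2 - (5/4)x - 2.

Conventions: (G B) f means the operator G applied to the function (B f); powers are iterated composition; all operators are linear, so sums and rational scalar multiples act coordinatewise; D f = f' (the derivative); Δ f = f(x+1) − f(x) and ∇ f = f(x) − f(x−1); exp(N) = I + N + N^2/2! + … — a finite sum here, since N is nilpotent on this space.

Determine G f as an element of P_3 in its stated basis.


the image equals g(x) = 6x^3 - x^2 + (139/4)x + 14

order-1 term: 36x + 16
the series for exp(D Δ) f terminates at order 1
exp(D Δ) f = 6x^3 - x^2 + (139/4)x + 14


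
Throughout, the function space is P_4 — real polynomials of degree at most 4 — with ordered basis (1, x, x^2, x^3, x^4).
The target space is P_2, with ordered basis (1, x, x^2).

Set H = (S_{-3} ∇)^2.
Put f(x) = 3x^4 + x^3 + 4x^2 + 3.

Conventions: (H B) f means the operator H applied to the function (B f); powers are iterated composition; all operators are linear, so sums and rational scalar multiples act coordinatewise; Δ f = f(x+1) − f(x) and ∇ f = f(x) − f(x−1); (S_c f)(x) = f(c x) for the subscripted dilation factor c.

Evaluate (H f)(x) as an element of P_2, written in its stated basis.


the result is g(x) = -8748x^2 - 2106x - 240

∇ f = 12x^3 - 15x^2 + 17x - 6
S_{-3} ∇ f = -324x^3 - 135x^2 - 51x - 6
∇ (S_{-3} ∇) f = -972x^2 + 702x - 240
S_{-3} ∇ (S_{-3} ∇) f = -8748x^2 - 2106x - 240


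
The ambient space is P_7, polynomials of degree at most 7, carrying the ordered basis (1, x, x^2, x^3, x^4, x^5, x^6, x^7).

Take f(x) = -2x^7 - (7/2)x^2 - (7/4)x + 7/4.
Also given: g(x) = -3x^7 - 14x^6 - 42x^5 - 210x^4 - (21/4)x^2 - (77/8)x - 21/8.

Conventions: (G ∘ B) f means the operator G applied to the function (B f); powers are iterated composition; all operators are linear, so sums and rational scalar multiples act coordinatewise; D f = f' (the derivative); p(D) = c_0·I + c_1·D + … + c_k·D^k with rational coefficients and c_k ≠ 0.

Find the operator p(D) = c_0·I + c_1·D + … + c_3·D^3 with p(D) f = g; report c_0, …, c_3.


D^0 f = -2x^7 - (7/2)x^2 - (7/4)x + 7/4
D^1 f = -14x^6 - 7x - 7/4
D^2 f = -84x^5 - 7
D^3 f = -420x^4
matching coefficients of g against c_0 f + c_1 Df + … from the top degree down determines the c_i
solution: c_0 = 3/2, c_1 = 1, c_2 = 1/2, c_3 = 1/2

c_0 = 3/2, c_1 = 1, c_2 = 1/2, c_3 = 1/2


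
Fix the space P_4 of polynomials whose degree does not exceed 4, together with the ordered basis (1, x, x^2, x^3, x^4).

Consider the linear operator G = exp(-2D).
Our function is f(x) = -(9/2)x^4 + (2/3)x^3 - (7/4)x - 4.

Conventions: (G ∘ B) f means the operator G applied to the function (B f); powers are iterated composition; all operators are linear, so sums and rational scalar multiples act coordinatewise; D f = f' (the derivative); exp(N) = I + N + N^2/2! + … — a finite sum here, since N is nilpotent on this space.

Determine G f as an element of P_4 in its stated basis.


g(x) = -(9/2)x^4 + (110/3)x^3 - 112x^2 + (601/4)x - 467/6

order-1 term: 36x^3 - 4x^2 + 7/2
order-2 term: -108x^2 + 8x
order-3 term: 144x - 16/3
order-4 term: -72
the series for exp(-2D) f terminates at order 4
exp(-2D) f = -(9/2)x^4 + (110/3)x^3 - 112x^2 + (601/4)x - 467/6


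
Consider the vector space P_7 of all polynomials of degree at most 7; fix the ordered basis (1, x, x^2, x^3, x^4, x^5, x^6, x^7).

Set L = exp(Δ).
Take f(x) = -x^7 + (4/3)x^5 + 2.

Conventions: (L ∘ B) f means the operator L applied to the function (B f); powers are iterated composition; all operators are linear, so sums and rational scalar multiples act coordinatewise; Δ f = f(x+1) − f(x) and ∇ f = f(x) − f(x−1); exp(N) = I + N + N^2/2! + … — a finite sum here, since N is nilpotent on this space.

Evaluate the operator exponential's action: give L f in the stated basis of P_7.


order-1 term: -7x^6 - 21x^5 - (85/3)x^4 - (65/3)x^3 - (23/3)x^2 - (1/3)x + 1/3
order-2 term: -21x^5 - 105x^4 - (695/3)x^3 - 275x^2 - (511/3)x - 43
order-3 term: -35x^4 - 210x^3 - (1535/3)x^2 - 590x - 803/3
order-4 term: -35x^3 - 210x^2 - (1345/3)x - 1010/3
order-5 term: -21x^2 - 105x - 416/3
order-6 term: -7x - 21
order-7 term: -1
the series for exp(Δ) f terminates at order 7
exp(Δ) f = -x^7 - 7x^6 - (122/3)x^5 - (505/3)x^4 - (1495/3)x^3 - (3076/3)x^2 - 1321x - 2417/3

g(x) = -x^7 - 7x^6 - (122/3)x^5 - (505/3)x^4 - (1495/3)x^3 - (3076/3)x^2 - 1321x - 2417/3


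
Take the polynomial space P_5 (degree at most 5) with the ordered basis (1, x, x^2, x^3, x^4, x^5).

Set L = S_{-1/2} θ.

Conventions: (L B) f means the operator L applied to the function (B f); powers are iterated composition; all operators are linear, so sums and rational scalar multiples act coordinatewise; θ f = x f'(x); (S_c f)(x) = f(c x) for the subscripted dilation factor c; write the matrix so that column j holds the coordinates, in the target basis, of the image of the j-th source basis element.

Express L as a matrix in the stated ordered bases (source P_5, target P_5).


the matrix is [[0, 0, 0, 0, 0, 0]; [0, -1/2, 0, 0, 0, 0]; [0, 0, 1/2, 0, 0, 0]; [0, 0, 0, -3/8, 0, 0]; [0, 0, 0, 0, 1/4, 0]; [0, 0, 0, 0, 0, -5/32]] (rows listed top to bottom)

image of 1: 0
image of x: -(1/2)x
image of x^2: (1/2)x^2
image of x^3: -(3/8)x^3
image of x^4: (1/4)x^4
image of x^5: -(5/32)x^5
each image's coordinates form column j of the matrix


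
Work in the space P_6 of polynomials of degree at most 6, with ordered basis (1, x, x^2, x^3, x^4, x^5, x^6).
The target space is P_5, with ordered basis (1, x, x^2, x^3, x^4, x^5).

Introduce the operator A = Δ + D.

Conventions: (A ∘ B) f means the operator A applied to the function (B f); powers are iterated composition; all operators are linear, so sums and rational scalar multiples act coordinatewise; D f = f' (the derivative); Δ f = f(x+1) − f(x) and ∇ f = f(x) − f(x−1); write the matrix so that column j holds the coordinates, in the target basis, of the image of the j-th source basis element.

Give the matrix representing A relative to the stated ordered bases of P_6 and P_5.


image of 1: 0
image of x: 2
image of x^2: 4x + 1
image of x^3: 6x^2 + 3x + 1
image of x^4: 8x^3 + 6x^2 + 4x + 1
image of x^5: 10x^4 + 10x^3 + 10x^2 + 5x + 1
image of x^6: 12x^5 + 15x^4 + 20x^3 + 15x^2 + 6x + 1
each image's coordinates form column j of the matrix

the matrix is [[0, 2, 1, 1, 1, 1, 1]; [0, 0, 4, 3, 4, 5, 6]; [0, 0, 0, 6, 6, 10, 15]; [0, 0, 0, 0, 8, 10, 20]; [0, 0, 0, 0, 0, 10, 15]; [0, 0, 0, 0, 0, 0, 12]] (rows listed top to bottom)


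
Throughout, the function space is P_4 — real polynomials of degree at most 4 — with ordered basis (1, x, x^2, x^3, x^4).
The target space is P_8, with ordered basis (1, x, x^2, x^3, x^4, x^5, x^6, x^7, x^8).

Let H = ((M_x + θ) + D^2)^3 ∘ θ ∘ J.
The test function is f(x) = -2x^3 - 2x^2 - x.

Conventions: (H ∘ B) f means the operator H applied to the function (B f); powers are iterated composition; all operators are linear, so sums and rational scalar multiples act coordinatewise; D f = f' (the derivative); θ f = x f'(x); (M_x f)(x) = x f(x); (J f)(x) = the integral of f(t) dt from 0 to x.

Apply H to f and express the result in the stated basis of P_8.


the result is g(x) = -2x^7 - 32x^6 - 147x^5 - 335x^4 - 845x^3 - 988x^2 - 630x - 368

J f = -(1/2)x^4 - (2/3)x^3 - (1/2)x^2
θ J f = -2x^4 - 2x^3 - x^2
M_x (θ ∘ J) f = -2x^5 - 2x^4 - x^3
θ (θ ∘ J) f = -8x^4 - 6x^3 - 2x^2
(M_x + θ) (θ ∘ J) f = -2x^5 - 10x^4 - 7x^3 - 2x^2
D (θ ∘ J) f = -8x^3 - 6x^2 - 2x
D D (θ ∘ J) f = -24x^2 - 12x - 2
((M_x + θ) + D^2) (θ ∘ J) f = -2x^5 - 10x^4 - 7x^3 - 26x^2 - 12x - 2
M_x ((M_x + θ) + D^2) (θ ∘ J) f = -2x^6 - 10x^5 - 7x^4 - 26x^3 - 12x^2 - 2x
θ ((M_x + θ) + D^2) (θ ∘ J) f = -10x^5 - 40x^4 - 21x^3 - 52x^2 - 12x
(M_x + θ) ((M_x + θ) + D^2) (θ ∘ J) f = -2x^6 - 20x^5 - 47x^4 - 47x^3 - 64x^2 - 14x
D ((M_x + θ) + D^2) (θ ∘ J) f = -10x^4 - 40x^3 - 21x^2 - 52x - 12
D D ((M_x + θ) + D^2) (θ ∘ J) f = -40x^3 - 120x^2 - 42x - 52
((M_x + θ) + D^2) ((M_x + θ) + D^2) (θ ∘ J) f = -2x^6 - 20x^5 - 47x^4 - 87x^3 - 184x^2 - 56x - 52
M_x ((M_x + θ) + D^2) ((M_x + θ) + D^2) (θ ∘ J) f = -2x^7 - 20x^6 - 47x^5 - 87x^4 - 184x^3 - 56x^2 - 52x
θ ((M_x + θ) + D^2) ((M_x + θ) + D^2) (θ ∘ J) f = -12x^6 - 100x^5 - 188x^4 - 261x^3 - 368x^2 - 56x
(M_x + θ) ((M_x + θ) + D^2) ((M_x + θ) + D^2) (θ ∘ J) f = -2x^7 - 32x^6 - 147x^5 - 275x^4 - 445x^3 - 424x^2 - 108x
D ((M_x + θ) + D^2) ((M_x + θ) + D^2) (θ ∘ J) f = -12x^5 - 100x^4 - 188x^3 - 261x^2 - 368x - 56
D D ((M_x + θ) + D^2) ((M_x + θ) + D^2) (θ ∘ J) f = -60x^4 - 400x^3 - 564x^2 - 522x - 368
((M_x + θ) + D^2) ((M_x + θ) + D^2) ((M_x + θ) + D^2) (θ ∘ J) f = -2x^7 - 32x^6 - 147x^5 - 335x^4 - 845x^3 - 988x^2 - 630x - 368


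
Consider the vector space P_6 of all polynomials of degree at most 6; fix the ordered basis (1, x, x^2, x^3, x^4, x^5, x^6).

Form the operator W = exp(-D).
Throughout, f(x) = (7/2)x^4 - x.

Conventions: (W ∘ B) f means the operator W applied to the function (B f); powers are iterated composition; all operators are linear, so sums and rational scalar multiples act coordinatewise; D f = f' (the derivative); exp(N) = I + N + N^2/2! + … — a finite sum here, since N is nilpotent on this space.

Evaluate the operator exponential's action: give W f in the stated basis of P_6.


g(x) = (7/2)x^4 - 14x^3 + 21x^2 - 15x + 9/2

order-1 term: -14x^3 + 1
order-2 term: 21x^2
order-3 term: -14x
order-4 term: 7/2
the series for exp(-D) f terminates at order 4
exp(-D) f = (7/2)x^4 - 14x^3 + 21x^2 - 15x + 9/2


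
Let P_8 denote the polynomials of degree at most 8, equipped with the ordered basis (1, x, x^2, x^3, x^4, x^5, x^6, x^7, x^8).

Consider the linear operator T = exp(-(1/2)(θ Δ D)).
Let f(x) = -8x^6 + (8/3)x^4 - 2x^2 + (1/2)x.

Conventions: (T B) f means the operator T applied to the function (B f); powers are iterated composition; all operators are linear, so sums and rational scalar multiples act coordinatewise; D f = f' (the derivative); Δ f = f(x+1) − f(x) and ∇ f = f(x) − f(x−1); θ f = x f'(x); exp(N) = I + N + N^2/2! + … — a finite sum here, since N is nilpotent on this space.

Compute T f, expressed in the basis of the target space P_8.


order-1 term: 480x^4 + 720x^3 + 448x^2 + 104x
order-2 term: -2880x^2 - 2520x
the series for exp(-(1/2)(θ Δ D)) f terminates at order 2
exp(-(1/2)(θ Δ D)) f = -8x^6 + (1448/3)x^4 + 720x^3 - 2434x^2 - (4831/2)x

the image equals g(x) = -8x^6 + (1448/3)x^4 + 720x^3 - 2434x^2 - (4831/2)x


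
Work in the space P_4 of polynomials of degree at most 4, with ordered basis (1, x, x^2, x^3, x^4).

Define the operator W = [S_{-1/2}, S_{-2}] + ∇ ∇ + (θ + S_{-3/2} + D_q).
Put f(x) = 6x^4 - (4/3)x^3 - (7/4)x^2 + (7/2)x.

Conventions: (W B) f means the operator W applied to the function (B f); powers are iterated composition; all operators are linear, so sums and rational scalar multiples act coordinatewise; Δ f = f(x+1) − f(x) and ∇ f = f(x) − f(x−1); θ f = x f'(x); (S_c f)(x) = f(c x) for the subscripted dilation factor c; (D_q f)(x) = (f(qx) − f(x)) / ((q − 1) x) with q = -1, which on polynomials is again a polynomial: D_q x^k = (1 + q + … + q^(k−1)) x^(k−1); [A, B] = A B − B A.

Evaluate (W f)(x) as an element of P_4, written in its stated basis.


the image equals g(x) = (435/8)x^4 + (1/2)x^3 + (3035/48)x^2 - (615/4)x + 92

S_{-2} f = 96x^4 + (32/3)x^3 - 7x^2 - 7x
S_{-1/2} S_{-2} f = 6x^4 - (4/3)x^3 - (7/4)x^2 + (7/2)x
S_{-1/2} f = (3/8)x^4 + (1/6)x^3 - (7/16)x^2 - (7/4)x
S_{-2} S_{-1/2} f = 6x^4 - (4/3)x^3 - (7/4)x^2 + (7/2)x
[S_{-1/2}, S_{-2}] f = 0
∇ f = 24x^3 - 40x^2 + (49/2)x - 25/12
∇ ∇ f = 72x^2 - 152x + 177/2
θ f = 24x^4 - 4x^3 - (7/2)x^2 + (7/2)x
S_{-3/2} f = (243/8)x^4 + (9/2)x^3 - (63/16)x^2 - (21/4)x
D_q f = -(4/3)x^2 + 7/2
(θ + S_{-3/2} + D_q) f = (435/8)x^4 + (1/2)x^3 - (421/48)x^2 - (7/4)x + 7/2
([S_{-1/2}, S_{-2}] + ∇ ∇ + (θ + S_{-3/2} + D_q)) f = (435/8)x^4 + (1/2)x^3 + (3035/48)x^2 - (615/4)x + 92


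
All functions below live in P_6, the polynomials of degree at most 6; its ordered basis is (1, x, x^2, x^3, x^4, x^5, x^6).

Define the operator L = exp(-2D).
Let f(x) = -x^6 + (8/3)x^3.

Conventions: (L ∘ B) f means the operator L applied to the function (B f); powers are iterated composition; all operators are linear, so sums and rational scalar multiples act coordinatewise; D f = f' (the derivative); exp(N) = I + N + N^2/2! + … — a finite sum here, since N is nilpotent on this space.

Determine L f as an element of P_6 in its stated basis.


the image equals g(x) = -x^6 + 12x^5 - 60x^4 + (488/3)x^3 - 256x^2 + 224x - 256/3

order-1 term: 12x^5 - 16x^2
order-2 term: -60x^4 + 32x
order-3 term: 160x^3 - 64/3
order-4 term: -240x^2
order-5 term: 192x
order-6 term: -64
the series for exp(-2D) f terminates at order 6
exp(-2D) f = -x^6 + 12x^5 - 60x^4 + (488/3)x^3 - 256x^2 + 224x - 256/3


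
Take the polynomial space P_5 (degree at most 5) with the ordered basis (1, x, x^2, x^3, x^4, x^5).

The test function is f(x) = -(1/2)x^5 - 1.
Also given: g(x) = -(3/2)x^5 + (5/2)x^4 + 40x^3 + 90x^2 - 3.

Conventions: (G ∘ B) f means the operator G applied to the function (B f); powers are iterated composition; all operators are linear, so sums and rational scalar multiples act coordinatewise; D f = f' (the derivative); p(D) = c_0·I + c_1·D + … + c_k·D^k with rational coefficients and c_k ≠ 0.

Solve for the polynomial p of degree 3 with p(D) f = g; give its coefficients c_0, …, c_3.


p(D) = 3·I − D − 4·D^2 − 3·D^3, i.e. c_0 = 3, c_1 = -1, c_2 = -4, c_3 = -3

D^0 f = -(1/2)x^5 - 1
D^1 f = -(5/2)x^4
D^2 f = -10x^3
D^3 f = -30x^2
matching coefficients of g against c_0 f + c_1 Df + … from the top degree down determines the c_i
solution: c_0 = 3, c_1 = -1, c_2 = -4, c_3 = -3


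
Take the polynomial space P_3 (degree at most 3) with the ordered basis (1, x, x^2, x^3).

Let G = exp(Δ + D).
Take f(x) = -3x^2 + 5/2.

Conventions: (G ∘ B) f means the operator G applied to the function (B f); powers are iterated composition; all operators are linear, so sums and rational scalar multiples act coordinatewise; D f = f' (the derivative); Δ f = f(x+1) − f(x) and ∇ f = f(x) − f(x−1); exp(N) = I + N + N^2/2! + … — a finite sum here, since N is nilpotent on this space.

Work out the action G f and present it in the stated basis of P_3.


the result is g(x) = -3x^2 - 12x - 25/2

order-1 term: -12x - 3
order-2 term: -12
the series for exp(Δ + D) f terminates at order 2
exp(Δ + D) f = -3x^2 - 12x - 25/2


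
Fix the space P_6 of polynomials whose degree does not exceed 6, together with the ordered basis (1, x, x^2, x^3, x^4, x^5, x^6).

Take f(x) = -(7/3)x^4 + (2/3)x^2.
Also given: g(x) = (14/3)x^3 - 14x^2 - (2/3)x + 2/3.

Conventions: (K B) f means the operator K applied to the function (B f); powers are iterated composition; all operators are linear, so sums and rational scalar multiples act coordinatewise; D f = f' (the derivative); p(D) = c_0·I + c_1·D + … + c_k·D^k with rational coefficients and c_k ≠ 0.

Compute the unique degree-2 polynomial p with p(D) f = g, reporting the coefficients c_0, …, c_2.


D^0 f = -(7/3)x^4 + (2/3)x^2
D^1 f = -(28/3)x^3 + (4/3)x
D^2 f = -28x^2 + 4/3
matching coefficients of g against c_0 f + c_1 Df + … from the top degree down determines the c_i
solution: c_0 = 0, c_1 = -1/2, c_2 = 1/2

c_0 = 0, c_1 = -1/2, c_2 = 1/2


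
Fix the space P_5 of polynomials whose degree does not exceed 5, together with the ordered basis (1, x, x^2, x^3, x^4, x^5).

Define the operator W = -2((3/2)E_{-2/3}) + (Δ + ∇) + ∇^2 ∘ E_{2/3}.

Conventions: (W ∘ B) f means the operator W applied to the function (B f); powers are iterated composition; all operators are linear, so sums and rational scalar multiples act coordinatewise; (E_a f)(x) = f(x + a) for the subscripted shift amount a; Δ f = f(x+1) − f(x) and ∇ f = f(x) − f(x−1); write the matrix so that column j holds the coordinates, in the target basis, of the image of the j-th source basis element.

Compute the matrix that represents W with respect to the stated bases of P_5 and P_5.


image of 1: -3
image of x: -3x + 4
image of x^2: -3x^2 + 8x + 2/3
image of x^3: -3x^3 + 12x^2 + 2x + 8/9
image of x^4: -3x^4 + 16x^3 + 4x^2 + (32/9)x + 74/27
image of x^5: -3x^5 + 20x^4 + (20/3)x^3 + (80/9)x^2 + (370/27)x - 136/81
each image's coordinates form column j of the matrix

the matrix is [[-3, 4, 2/3, 8/9, 74/27, -136/81]; [0, -3, 8, 2, 32/9, 370/27]; [0, 0, -3, 12, 4, 80/9]; [0, 0, 0, -3, 16, 20/3]; [0, 0, 0, 0, -3, 20]; [0, 0, 0, 0, 0, -3]] (rows listed top to bottom)


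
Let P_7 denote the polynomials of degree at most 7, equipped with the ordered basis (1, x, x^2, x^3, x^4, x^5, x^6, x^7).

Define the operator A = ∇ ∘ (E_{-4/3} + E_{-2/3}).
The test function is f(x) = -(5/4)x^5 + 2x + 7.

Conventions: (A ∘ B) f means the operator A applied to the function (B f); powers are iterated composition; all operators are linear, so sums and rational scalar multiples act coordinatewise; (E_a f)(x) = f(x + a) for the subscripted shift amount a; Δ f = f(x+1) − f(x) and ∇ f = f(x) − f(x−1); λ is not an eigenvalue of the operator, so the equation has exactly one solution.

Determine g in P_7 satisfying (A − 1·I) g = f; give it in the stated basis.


write g with unknown coordinates in the stated basis and equate coefficients in (A − 1·I) g = f
solving from the highest basis element down gives g = (5/4)x^5 + (25/2)x^4 + 25x^3 - (350/3)x^2 - (2387/6)x - 5176/81
check: A g = (25/2)x^4 + 25x^3 - (350/3)x^2 - (2375/6)x - 4609/81
so A g − 1·g = -(5/4)x^5 + 2x + 7 = f ✓

the image equals g(x) = (5/4)x^5 + (25/2)x^4 + 25x^3 - (350/3)x^2 - (2387/6)x - 5176/81


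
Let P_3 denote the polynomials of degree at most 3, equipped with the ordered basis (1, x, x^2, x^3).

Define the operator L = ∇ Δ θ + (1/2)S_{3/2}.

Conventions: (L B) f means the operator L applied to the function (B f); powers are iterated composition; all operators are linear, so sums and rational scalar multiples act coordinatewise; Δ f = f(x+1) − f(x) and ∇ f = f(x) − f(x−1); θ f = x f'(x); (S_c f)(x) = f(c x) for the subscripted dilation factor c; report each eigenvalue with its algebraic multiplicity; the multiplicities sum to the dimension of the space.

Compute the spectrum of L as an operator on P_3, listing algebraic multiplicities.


image of 1: 1/2
image of x: (3/4)x
image of x^2: (9/8)x^2 + 4
image of x^3: (27/16)x^3 + 18x
the matrix is upper triangular; its diagonal is (1/2, 3/4, 9/8, 27/16)
for a triangular matrix the eigenvalues are the diagonal entries, with algebraic multiplicity their repetition count

λ = 1/2 (multiplicity 1), λ = 3/4 (multiplicity 1), λ = 9/8 (multiplicity 1), λ = 27/16 (multiplicity 1)


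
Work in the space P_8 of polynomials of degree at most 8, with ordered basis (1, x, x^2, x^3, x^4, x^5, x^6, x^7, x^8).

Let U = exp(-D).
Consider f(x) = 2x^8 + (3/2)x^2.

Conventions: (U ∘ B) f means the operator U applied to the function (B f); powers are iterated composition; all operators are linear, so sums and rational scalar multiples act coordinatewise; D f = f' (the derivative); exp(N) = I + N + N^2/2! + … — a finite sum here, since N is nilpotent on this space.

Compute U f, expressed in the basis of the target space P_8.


order-1 term: -16x^7 - 3x
order-2 term: 56x^6 + 3/2
order-3 term: -112x^5
order-4 term: 140x^4
order-5 term: -112x^3
order-6 term: 56x^2
order-7 term: -16x
order-8 term: 2
the series for exp(-D) f terminates at order 8
exp(-D) f = 2x^8 - 16x^7 + 56x^6 - 112x^5 + 140x^4 - 112x^3 + (115/2)x^2 - 19x + 7/2

the image equals g(x) = 2x^8 - 16x^7 + 56x^6 - 112x^5 + 140x^4 - 112x^3 + (115/2)x^2 - 19x + 7/2


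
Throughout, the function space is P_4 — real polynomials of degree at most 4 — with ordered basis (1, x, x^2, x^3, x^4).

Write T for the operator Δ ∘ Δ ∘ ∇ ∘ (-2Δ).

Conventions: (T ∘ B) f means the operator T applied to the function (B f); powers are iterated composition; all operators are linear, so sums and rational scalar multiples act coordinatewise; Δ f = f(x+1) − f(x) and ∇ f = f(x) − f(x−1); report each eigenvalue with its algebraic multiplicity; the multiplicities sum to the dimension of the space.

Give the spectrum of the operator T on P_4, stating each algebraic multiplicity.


image of 1: 0
image of x: 0
image of x^2: 0
image of x^3: 0
image of x^4: -48
the matrix is upper triangular; its diagonal is (0, 0, 0, 0, 0)
for a triangular matrix the eigenvalues are the diagonal entries, with algebraic multiplicity their repetition count

λ = 0 (multiplicity 5)


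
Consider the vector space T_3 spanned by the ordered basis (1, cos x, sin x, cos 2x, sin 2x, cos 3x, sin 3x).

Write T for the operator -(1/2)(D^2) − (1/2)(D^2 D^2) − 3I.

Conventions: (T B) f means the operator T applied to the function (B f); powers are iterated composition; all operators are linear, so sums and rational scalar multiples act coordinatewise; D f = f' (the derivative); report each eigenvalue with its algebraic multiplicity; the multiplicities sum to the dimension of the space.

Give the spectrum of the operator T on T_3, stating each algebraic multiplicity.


λ = -39 (multiplicity 2), λ = -9 (multiplicity 2), λ = -3 (multiplicity 3)

image of 1: -3
image of cos x: -3cos x
image of sin x: -3sin x
image of cos 2x: -9cos 2x
image of sin 2x: -9sin 2x
image of cos 3x: -39cos 3x
image of sin 3x: -39sin 3x
the matrix is diagonal; its diagonal is (-3, -3, -3, -9, -9, -39, -39)
for a triangular matrix the eigenvalues are the diagonal entries, with algebraic multiplicity their repetition count


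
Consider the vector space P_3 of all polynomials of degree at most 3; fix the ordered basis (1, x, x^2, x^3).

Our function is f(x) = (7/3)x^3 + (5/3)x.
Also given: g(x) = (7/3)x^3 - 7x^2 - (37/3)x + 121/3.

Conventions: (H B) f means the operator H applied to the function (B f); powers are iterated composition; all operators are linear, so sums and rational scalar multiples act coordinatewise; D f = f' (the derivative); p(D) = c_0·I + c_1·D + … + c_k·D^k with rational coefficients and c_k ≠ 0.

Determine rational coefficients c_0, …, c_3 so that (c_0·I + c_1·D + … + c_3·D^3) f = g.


D^0 f = (7/3)x^3 + (5/3)x
D^1 f = 7x^2 + 5/3
D^2 f = 14x
D^3 f = 14
matching coefficients of g against c_0 f + c_1 Df + … from the top degree down determines the c_i
solution: c_0 = 1, c_1 = -1, c_2 = -1, c_3 = 3

c_0 = 1, c_1 = -1, c_2 = -1, c_3 = 3


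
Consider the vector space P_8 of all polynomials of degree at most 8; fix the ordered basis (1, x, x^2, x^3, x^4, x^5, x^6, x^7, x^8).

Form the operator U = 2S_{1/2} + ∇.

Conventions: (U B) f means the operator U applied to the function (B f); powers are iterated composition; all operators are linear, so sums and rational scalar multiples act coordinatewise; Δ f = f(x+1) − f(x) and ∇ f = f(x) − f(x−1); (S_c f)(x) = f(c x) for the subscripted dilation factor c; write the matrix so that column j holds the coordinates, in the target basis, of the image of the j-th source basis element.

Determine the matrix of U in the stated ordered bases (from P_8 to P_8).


image of 1: 2
image of x: x + 1
image of x^2: (1/2)x^2 + 2x - 1
image of x^3: (1/4)x^3 + 3x^2 - 3x + 1
image of x^4: (1/8)x^4 + 4x^3 - 6x^2 + 4x - 1
image of x^5: (1/16)x^5 + 5x^4 - 10x^3 + 10x^2 - 5x + 1
image of x^6: (1/32)x^6 + 6x^5 - 15x^4 + 20x^3 - 15x^2 + 6x - 1
image of x^7: (1/64)x^7 + 7x^6 - 21x^5 + 35x^4 - 35x^3 + 21x^2 - 7x + 1
image of x^8: (1/128)x^8 + 8x^7 - 28x^6 + 56x^5 - 70x^4 + 56x^3 - 28x^2 + 8x - 1
each image's coordinates form column j of the matrix

the matrix is [[2, 1, -1, 1, -1, 1, -1, 1, -1]; [0, 1, 2, -3, 4, -5, 6, -7, 8]; [0, 0, 1/2, 3, -6, 10, -15, 21, -28]; [0, 0, 0, 1/4, 4, -10, 20, -35, 56]; [0, 0, 0, 0, 1/8, 5, -15, 35, -70]; [0, 0, 0, 0, 0, 1/16, 6, -21, 56]; [0, 0, 0, 0, 0, 0, 1/32, 7, -28]; [0, 0, 0, 0, 0, 0, 0, 1/64, 8]; [0, 0, 0, 0, 0, 0, 0, 0, 1/128]] (rows listed top to bottom)


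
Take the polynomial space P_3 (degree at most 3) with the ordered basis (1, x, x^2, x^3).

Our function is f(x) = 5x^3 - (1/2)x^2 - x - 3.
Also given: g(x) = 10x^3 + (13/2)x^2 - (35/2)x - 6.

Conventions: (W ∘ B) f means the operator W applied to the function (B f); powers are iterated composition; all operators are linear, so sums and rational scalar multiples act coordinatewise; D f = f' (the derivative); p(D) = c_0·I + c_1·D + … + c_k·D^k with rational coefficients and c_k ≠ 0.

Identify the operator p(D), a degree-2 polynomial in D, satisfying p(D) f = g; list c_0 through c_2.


D^0 f = 5x^3 - (1/2)x^2 - x - 3
D^1 f = 15x^2 - x - 1
D^2 f = 30x - 1
matching coefficients of g against c_0 f + c_1 Df + … from the top degree down determines the c_i
solution: c_0 = 2, c_1 = 1/2, c_2 = -1/2

c_0 = 2, c_1 = 1/2, c_2 = -1/2


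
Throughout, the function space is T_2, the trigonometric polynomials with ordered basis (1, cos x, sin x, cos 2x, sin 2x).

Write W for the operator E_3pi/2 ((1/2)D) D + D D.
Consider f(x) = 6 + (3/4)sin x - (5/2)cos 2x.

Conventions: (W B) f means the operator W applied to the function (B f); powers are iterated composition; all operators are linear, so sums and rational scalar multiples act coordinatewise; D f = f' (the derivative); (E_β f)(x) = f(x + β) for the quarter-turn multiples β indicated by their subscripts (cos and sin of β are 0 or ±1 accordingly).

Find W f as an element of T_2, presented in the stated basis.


g(x) = (3/8)cos x - (3/4)sin x + 5cos 2x

D f = (3/4)cos x + 5sin 2x
D D f = -(3/4)sin x + 10cos 2x
((1/2)D) D f = -(3/8)sin x + 5cos 2x
E_3pi/2 ((1/2)D) D f = (3/8)cos x - 5cos 2x
D f = (3/4)cos x + 5sin 2x
D D f = -(3/4)sin x + 10cos 2x
(E_3pi/2 ((1/2)D) D + D D) f = (3/8)cos x - (3/4)sin x + 5cos 2x


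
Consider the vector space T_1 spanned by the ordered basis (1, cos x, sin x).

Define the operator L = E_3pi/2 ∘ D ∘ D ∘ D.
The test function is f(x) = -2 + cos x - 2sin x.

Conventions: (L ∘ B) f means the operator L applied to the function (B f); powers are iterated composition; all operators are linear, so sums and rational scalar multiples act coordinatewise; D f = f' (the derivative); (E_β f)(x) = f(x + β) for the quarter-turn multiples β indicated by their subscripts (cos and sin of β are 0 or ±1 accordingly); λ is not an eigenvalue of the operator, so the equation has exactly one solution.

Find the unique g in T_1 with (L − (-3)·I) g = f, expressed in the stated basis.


write g with unknown coordinates in the stated basis and equate coefficients in (L − (-3)·I) g = f
solving from the highest basis element down gives g = -2/3 + (1/2)cos x - sin x
check: L g = -(1/2)cos x + sin x
so L g − (-3)·g = -2 + cos x - 2sin x = f ✓

the image equals g(x) = -2/3 + (1/2)cos x - sin x


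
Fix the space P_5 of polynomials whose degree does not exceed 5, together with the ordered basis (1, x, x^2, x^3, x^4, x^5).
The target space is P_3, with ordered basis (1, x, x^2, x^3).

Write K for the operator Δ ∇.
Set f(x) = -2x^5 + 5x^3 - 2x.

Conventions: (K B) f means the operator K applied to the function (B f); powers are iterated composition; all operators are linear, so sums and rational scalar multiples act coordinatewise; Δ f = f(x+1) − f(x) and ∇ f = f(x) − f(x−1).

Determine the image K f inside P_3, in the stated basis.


∇ f = -10x^4 + 20x^3 - 5x^2 - 5x + 1
Δ ∇ f = -40x^3 + 10x

the result is g(x) = -40x^3 + 10x


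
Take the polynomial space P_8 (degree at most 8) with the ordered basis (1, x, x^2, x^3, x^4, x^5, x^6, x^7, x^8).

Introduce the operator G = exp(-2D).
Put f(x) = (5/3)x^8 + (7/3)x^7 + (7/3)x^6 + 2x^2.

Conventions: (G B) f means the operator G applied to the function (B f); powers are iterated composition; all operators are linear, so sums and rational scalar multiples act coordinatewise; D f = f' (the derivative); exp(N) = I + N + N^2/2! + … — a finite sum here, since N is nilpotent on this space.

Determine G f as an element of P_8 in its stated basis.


g(x) = (5/3)x^8 - (73/3)x^7 + (469/3)x^6 - (1736/3)x^5 + (4060/3)x^4 - (6160/3)x^3 + (5942/3)x^2 - (3352/3)x + 856/3

order-1 term: -(80/3)x^7 - (98/3)x^6 - 28x^5 - 8x
order-2 term: (560/3)x^6 + 196x^5 + 140x^4 + 8
order-3 term: -(2240/3)x^5 - (1960/3)x^4 - (1120/3)x^3
order-4 term: (5600/3)x^4 + (3920/3)x^3 + 560x^2
order-5 term: -(8960/3)x^3 - 1568x^2 - 448x
order-6 term: (8960/3)x^2 + (3136/3)x + 448/3
order-7 term: -(5120/3)x - 896/3
order-8 term: 1280/3
the series for exp(-2D) f terminates at order 8
exp(-2D) f = (5/3)x^8 - (73/3)x^7 + (469/3)x^6 - (1736/3)x^5 + (4060/3)x^4 - (6160/3)x^3 + (5942/3)x^2 - (3352/3)x + 856/3
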